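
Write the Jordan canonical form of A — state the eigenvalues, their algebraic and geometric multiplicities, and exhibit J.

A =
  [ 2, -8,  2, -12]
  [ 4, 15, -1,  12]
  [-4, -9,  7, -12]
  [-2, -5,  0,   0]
J_3(6) ⊕ J_1(6)

The characteristic polynomial is
  det(x·I − A) = x^4 - 24*x^3 + 216*x^2 - 864*x + 1296 = (x - 6)^4

Eigenvalues and multiplicities (the geometric multiplicity of λ is n − rank(A − λI), which equals the number of Jordan blocks for λ):
  λ = 6: algebraic multiplicity = 4, geometric multiplicity = 2

Determining the block sizes for each eigenvalue:
  λ = 6: with am = 4 and gm = 2, the partition is not yet determined (e.g. several partitions of 4 into 2 parts exist). Let N = A − (6)·I. Computing rank(N^1) = 2, rank(N^2) = 1, rank(N^3) = 0; the number of blocks of size ≥ j is rank(N^{j−1}) − rank(N^j), giving [2, 1, 1]. So we have 1 block(s) of size 3, 1 block(s) of size 1 → block sizes [3, 1]

Assembling the blocks gives a Jordan form
J =
  [6, 1, 0, 0]
  [0, 6, 1, 0]
  [0, 0, 6, 0]
  [0, 0, 0, 6]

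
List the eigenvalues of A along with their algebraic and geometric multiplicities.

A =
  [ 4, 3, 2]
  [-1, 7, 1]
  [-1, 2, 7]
λ = 6: alg = 3, geom = 1

Step 1 — factor the characteristic polynomial to read off the algebraic multiplicities:
  χ_A(x) = (x - 6)^3

Step 2 — compute geometric multiplicities via the rank-nullity identity g(λ) = n − rank(A − λI):
  rank(A − (6)·I) = 2, so dim ker(A − (6)·I) = n − 2 = 1

Summary:
  λ = 6: algebraic multiplicity = 3, geometric multiplicity = 1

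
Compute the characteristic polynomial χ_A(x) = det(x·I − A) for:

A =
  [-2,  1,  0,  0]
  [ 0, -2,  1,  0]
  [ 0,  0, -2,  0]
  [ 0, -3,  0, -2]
x^4 + 8*x^3 + 24*x^2 + 32*x + 16

Expanding det(x·I − A) (e.g. by cofactor expansion or by noting that A is similar to its Jordan form J, which has the same characteristic polynomial as A) gives
  χ_A(x) = x^4 + 8*x^3 + 24*x^2 + 32*x + 16
which factors as (x + 2)^4. The eigenvalues (with algebraic multiplicities) are λ = -2 with multiplicity 4.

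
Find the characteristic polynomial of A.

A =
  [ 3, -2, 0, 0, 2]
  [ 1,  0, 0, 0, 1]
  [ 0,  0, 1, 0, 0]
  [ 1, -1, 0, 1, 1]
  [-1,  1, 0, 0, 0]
x^5 - 5*x^4 + 10*x^3 - 10*x^2 + 5*x - 1

Expanding det(x·I − A) (e.g. by cofactor expansion or by noting that A is similar to its Jordan form J, which has the same characteristic polynomial as A) gives
  χ_A(x) = x^5 - 5*x^4 + 10*x^3 - 10*x^2 + 5*x - 1
which factors as (x - 1)^5. The eigenvalues (with algebraic multiplicities) are λ = 1 with multiplicity 5.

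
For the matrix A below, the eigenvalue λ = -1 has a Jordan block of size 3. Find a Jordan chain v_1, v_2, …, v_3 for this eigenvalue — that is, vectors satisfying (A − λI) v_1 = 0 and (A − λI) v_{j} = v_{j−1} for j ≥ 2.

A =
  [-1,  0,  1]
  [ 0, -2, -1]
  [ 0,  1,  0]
A Jordan chain for λ = -1 of length 3:
v_1 = (1, 0, 0)ᵀ
v_2 = (0, -1, 1)ᵀ
v_3 = (0, 1, 0)ᵀ

Let N = A − (-1)·I. We want v_3 with N^3 v_3 = 0 but N^2 v_3 ≠ 0; then v_{j-1} := N · v_j for j = 3, …, 2.

Pick v_3 = (0, 1, 0)ᵀ.
Then v_2 = N · v_3 = (0, -1, 1)ᵀ.
Then v_1 = N · v_2 = (1, 0, 0)ᵀ.

Sanity check: (A − (-1)·I) v_1 = (0, 0, 0)ᵀ = 0. ✓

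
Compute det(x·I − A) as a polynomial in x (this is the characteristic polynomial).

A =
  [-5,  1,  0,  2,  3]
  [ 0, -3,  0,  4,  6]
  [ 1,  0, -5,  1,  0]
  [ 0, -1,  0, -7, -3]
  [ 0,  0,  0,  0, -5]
x^5 + 25*x^4 + 250*x^3 + 1250*x^2 + 3125*x + 3125

Expanding det(x·I − A) (e.g. by cofactor expansion or by noting that A is similar to its Jordan form J, which has the same characteristic polynomial as A) gives
  χ_A(x) = x^5 + 25*x^4 + 250*x^3 + 1250*x^2 + 3125*x + 3125
which factors as (x + 5)^5. The eigenvalues (with algebraic multiplicities) are λ = -5 with multiplicity 5.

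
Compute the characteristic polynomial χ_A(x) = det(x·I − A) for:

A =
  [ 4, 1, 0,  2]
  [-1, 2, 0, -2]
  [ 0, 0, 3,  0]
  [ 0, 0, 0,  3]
x^4 - 12*x^3 + 54*x^2 - 108*x + 81

Expanding det(x·I − A) (e.g. by cofactor expansion or by noting that A is similar to its Jordan form J, which has the same characteristic polynomial as A) gives
  χ_A(x) = x^4 - 12*x^3 + 54*x^2 - 108*x + 81
which factors as (x - 3)^4. The eigenvalues (with algebraic multiplicities) are λ = 3 with multiplicity 4.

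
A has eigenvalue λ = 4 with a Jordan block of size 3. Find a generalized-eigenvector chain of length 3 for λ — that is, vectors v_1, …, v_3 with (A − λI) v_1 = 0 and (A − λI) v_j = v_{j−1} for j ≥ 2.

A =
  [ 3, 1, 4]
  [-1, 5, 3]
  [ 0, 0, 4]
A Jordan chain for λ = 4 of length 3:
v_1 = (-1, -1, 0)ᵀ
v_2 = (4, 3, 0)ᵀ
v_3 = (0, 0, 1)ᵀ

Let N = A − (4)·I. We want v_3 with N^3 v_3 = 0 but N^2 v_3 ≠ 0; then v_{j-1} := N · v_j for j = 3, …, 2.

Pick v_3 = (0, 0, 1)ᵀ.
Then v_2 = N · v_3 = (4, 3, 0)ᵀ.
Then v_1 = N · v_2 = (-1, -1, 0)ᵀ.

Sanity check: (A − (4)·I) v_1 = (0, 0, 0)ᵀ = 0. ✓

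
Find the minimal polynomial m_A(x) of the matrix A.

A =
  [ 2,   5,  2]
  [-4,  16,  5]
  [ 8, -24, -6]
x^3 - 12*x^2 + 48*x - 64

The characteristic polynomial is χ_A(x) = (x - 4)^3, so the eigenvalues are known. The minimal polynomial is
  m_A(x) = Π_λ (x − λ)^{k_λ}
where k_λ is the size of the *largest* Jordan block for λ (equivalently, the smallest k with (A − λI)^k v = 0 for every generalised eigenvector v of λ).

  λ = 4: largest Jordan block has size 3, contributing (x − 4)^3

So m_A(x) = (x - 4)^3 = x^3 - 12*x^2 + 48*x - 64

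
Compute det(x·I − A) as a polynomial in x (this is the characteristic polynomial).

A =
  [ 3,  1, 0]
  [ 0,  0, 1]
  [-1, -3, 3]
x^3 - 6*x^2 + 12*x - 8

Expanding det(x·I − A) (e.g. by cofactor expansion or by noting that A is similar to its Jordan form J, which has the same characteristic polynomial as A) gives
  χ_A(x) = x^3 - 6*x^2 + 12*x - 8
which factors as (x - 2)^3. The eigenvalues (with algebraic multiplicities) are λ = 2 with multiplicity 3.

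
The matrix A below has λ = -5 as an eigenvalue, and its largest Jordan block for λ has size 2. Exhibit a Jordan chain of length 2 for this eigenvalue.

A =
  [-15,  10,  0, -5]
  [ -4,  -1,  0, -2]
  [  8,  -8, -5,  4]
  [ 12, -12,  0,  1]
A Jordan chain for λ = -5 of length 2:
v_1 = (-10, -4, 8, 12)ᵀ
v_2 = (1, 0, 0, 0)ᵀ

Let N = A − (-5)·I. We want v_2 with N^2 v_2 = 0 but N^1 v_2 ≠ 0; then v_{j-1} := N · v_j for j = 2, …, 2.

Pick v_2 = (1, 0, 0, 0)ᵀ.
Then v_1 = N · v_2 = (-10, -4, 8, 12)ᵀ.

Sanity check: (A − (-5)·I) v_1 = (0, 0, 0, 0)ᵀ = 0. ✓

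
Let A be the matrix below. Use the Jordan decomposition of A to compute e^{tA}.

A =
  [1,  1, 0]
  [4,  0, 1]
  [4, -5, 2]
e^{tA} =
  [2*t^2*exp(t) + exp(t), -t^2*exp(t)/2 + t*exp(t), t^2*exp(t)/2]
  [4*t*exp(t), -t*exp(t) + exp(t), t*exp(t)]
  [-8*t^2*exp(t) + 4*t*exp(t), 2*t^2*exp(t) - 5*t*exp(t), -2*t^2*exp(t) + t*exp(t) + exp(t)]

Strategy: write A = P · J · P⁻¹ where J is a Jordan canonical form, so e^{tA} = P · e^{tJ} · P⁻¹, and e^{tJ} can be computed block-by-block.

A has Jordan form
J =
  [1, 1, 0]
  [0, 1, 1]
  [0, 0, 1]
(up to reordering of blocks).

Per-block formulas:
  For a 3×3 Jordan block J_3(1): exp(t · J_3(1)) = e^(1t)·(I + t·N + (t^2/2)·N^2), where N is the 3×3 nilpotent shift.

After assembling e^{tJ} and conjugating by P, we get:

e^{tA} =
  [2*t^2*exp(t) + exp(t), -t^2*exp(t)/2 + t*exp(t), t^2*exp(t)/2]
  [4*t*exp(t), -t*exp(t) + exp(t), t*exp(t)]
  [-8*t^2*exp(t) + 4*t*exp(t), 2*t^2*exp(t) - 5*t*exp(t), -2*t^2*exp(t) + t*exp(t) + exp(t)]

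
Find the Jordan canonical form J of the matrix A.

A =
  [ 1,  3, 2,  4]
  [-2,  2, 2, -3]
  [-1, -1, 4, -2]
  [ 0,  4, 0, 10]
J_1(3) ⊕ J_2(4) ⊕ J_1(6)

The characteristic polynomial is
  det(x·I − A) = x^4 - 17*x^3 + 106*x^2 - 288*x + 288 = (x - 6)*(x - 4)^2*(x - 3)

Eigenvalues and multiplicities (the geometric multiplicity of λ is n − rank(A − λI), which equals the number of Jordan blocks for λ):
  λ = 3: algebraic multiplicity = 1, geometric multiplicity = 1
  λ = 4: algebraic multiplicity = 2, geometric multiplicity = 1
  λ = 6: algebraic multiplicity = 1, geometric multiplicity = 1

Determining the block sizes for each eigenvalue:
  λ = 3: one block (gm = 1), so the single block has size am = 1 → block sizes [1]
  λ = 4: one block (gm = 1), so the single block has size am = 2 → block sizes [2]
  λ = 6: one block (gm = 1), so the single block has size am = 1 → block sizes [1]

Assembling the blocks gives a Jordan form
J =
  [3, 0, 0, 0]
  [0, 4, 1, 0]
  [0, 0, 4, 0]
  [0, 0, 0, 6]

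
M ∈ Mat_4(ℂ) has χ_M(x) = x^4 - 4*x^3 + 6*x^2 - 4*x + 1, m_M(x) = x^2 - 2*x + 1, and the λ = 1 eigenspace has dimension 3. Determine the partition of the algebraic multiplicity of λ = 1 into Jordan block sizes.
Block sizes for λ = 1: [2, 1, 1]

Step 1 — from the characteristic polynomial, algebraic multiplicity of λ = 1 is 4. From dim ker(M − (1)·I) = 3, there are exactly 3 Jordan blocks for λ = 1.
Step 2 — from the minimal polynomial, the factor (x − 1)^2 tells us the largest block for λ = 1 has size 2.
Step 3 — with total size 4, 3 blocks, and largest block 2, the block sizes (in nonincreasing order) are [2, 1, 1].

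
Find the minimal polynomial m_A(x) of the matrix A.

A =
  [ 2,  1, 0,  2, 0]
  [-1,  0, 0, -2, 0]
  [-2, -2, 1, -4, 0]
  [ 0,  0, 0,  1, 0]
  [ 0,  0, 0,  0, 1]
x^2 - 2*x + 1

The characteristic polynomial is χ_A(x) = (x - 1)^5, so the eigenvalues are known. The minimal polynomial is
  m_A(x) = Π_λ (x − λ)^{k_λ}
where k_λ is the size of the *largest* Jordan block for λ (equivalently, the smallest k with (A − λI)^k v = 0 for every generalised eigenvector v of λ).

  λ = 1: largest Jordan block has size 2, contributing (x − 1)^2

So m_A(x) = (x - 1)^2 = x^2 - 2*x + 1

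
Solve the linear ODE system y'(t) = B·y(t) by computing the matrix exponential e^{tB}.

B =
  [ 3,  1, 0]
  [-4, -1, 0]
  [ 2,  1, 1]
e^{tB} =
  [2*t*exp(t) + exp(t), t*exp(t), 0]
  [-4*t*exp(t), -2*t*exp(t) + exp(t), 0]
  [2*t*exp(t), t*exp(t), exp(t)]

Strategy: write B = P · J · P⁻¹ where J is a Jordan canonical form, so e^{tB} = P · e^{tJ} · P⁻¹, and e^{tJ} can be computed block-by-block.

B has Jordan form
J =
  [1, 1, 0]
  [0, 1, 0]
  [0, 0, 1]
(up to reordering of blocks).

Per-block formulas:
  For a 2×2 Jordan block J_2(1): exp(t · J_2(1)) = e^(1t)·(I + t·N), where N is the 2×2 nilpotent shift.
  For a 1×1 block at λ = 1: exp(t · [1]) = [e^(1t)].

After assembling e^{tJ} and conjugating by P, we get:

e^{tB} =
  [2*t*exp(t) + exp(t), t*exp(t), 0]
  [-4*t*exp(t), -2*t*exp(t) + exp(t), 0]
  [2*t*exp(t), t*exp(t), exp(t)]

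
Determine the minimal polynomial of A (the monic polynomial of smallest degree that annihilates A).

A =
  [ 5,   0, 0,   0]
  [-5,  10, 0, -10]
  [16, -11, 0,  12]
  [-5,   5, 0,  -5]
x^3 - 5*x^2

The characteristic polynomial is χ_A(x) = x^2*(x - 5)^2, so the eigenvalues are known. The minimal polynomial is
  m_A(x) = Π_λ (x − λ)^{k_λ}
where k_λ is the size of the *largest* Jordan block for λ (equivalently, the smallest k with (A − λI)^k v = 0 for every generalised eigenvector v of λ).

  λ = 0: largest Jordan block has size 2, contributing (x − 0)^2
  λ = 5: largest Jordan block has size 1, contributing (x − 5)

So m_A(x) = x^2*(x - 5) = x^3 - 5*x^2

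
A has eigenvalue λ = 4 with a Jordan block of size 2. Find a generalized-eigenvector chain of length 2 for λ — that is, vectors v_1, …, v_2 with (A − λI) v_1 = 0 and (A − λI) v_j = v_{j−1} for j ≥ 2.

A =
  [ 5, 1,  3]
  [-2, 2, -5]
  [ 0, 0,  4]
A Jordan chain for λ = 4 of length 2:
v_1 = (-1, 1, 0)ᵀ
v_2 = (2, 0, -1)ᵀ

Let N = A − (4)·I. We want v_2 with N^2 v_2 = 0 but N^1 v_2 ≠ 0; then v_{j-1} := N · v_j for j = 2, …, 2.

Pick v_2 = (2, 0, -1)ᵀ.
Then v_1 = N · v_2 = (-1, 1, 0)ᵀ.

Sanity check: (A − (4)·I) v_1 = (0, 0, 0)ᵀ = 0. ✓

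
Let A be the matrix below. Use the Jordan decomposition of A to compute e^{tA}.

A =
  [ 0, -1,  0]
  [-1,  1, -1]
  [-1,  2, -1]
e^{tA} =
  [t^2/2 + 1, -t^2/2 - t, t^2/2]
  [-t, t + 1, -t]
  [-t^2/2 - t, t^2/2 + 2*t, -t^2/2 - t + 1]

Strategy: write A = P · J · P⁻¹ where J is a Jordan canonical form, so e^{tA} = P · e^{tJ} · P⁻¹, and e^{tJ} can be computed block-by-block.

A has Jordan form
J =
  [0, 1, 0]
  [0, 0, 1]
  [0, 0, 0]
(up to reordering of blocks).

Per-block formulas:
  For a 3×3 Jordan block J_3(0): exp(t · J_3(0)) = e^(0t)·(I + t·N + (t^2/2)·N^2), where N is the 3×3 nilpotent shift.

After assembling e^{tJ} and conjugating by P, we get:

e^{tA} =
  [t^2/2 + 1, -t^2/2 - t, t^2/2]
  [-t, t + 1, -t]
  [-t^2/2 - t, t^2/2 + 2*t, -t^2/2 - t + 1]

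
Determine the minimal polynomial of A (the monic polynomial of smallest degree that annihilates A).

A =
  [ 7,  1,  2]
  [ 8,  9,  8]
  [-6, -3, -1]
x^2 - 10*x + 25

The characteristic polynomial is χ_A(x) = (x - 5)^3, so the eigenvalues are known. The minimal polynomial is
  m_A(x) = Π_λ (x − λ)^{k_λ}
where k_λ is the size of the *largest* Jordan block for λ (equivalently, the smallest k with (A − λI)^k v = 0 for every generalised eigenvector v of λ).

  λ = 5: largest Jordan block has size 2, contributing (x − 5)^2

So m_A(x) = (x - 5)^2 = x^2 - 10*x + 25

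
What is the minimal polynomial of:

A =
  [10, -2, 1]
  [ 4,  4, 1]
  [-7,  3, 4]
x^3 - 18*x^2 + 108*x - 216

The characteristic polynomial is χ_A(x) = (x - 6)^3, so the eigenvalues are known. The minimal polynomial is
  m_A(x) = Π_λ (x − λ)^{k_λ}
where k_λ is the size of the *largest* Jordan block for λ (equivalently, the smallest k with (A − λI)^k v = 0 for every generalised eigenvector v of λ).

  λ = 6: largest Jordan block has size 3, contributing (x − 6)^3

So m_A(x) = (x - 6)^3 = x^3 - 18*x^2 + 108*x - 216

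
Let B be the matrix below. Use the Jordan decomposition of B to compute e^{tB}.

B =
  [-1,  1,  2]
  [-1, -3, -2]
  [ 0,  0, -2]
e^{tB} =
  [t*exp(-2*t) + exp(-2*t), t*exp(-2*t), 2*t*exp(-2*t)]
  [-t*exp(-2*t), -t*exp(-2*t) + exp(-2*t), -2*t*exp(-2*t)]
  [0, 0, exp(-2*t)]

Strategy: write B = P · J · P⁻¹ where J is a Jordan canonical form, so e^{tB} = P · e^{tJ} · P⁻¹, and e^{tJ} can be computed block-by-block.

B has Jordan form
J =
  [-2,  1,  0]
  [ 0, -2,  0]
  [ 0,  0, -2]
(up to reordering of blocks).

Per-block formulas:
  For a 2×2 Jordan block J_2(-2): exp(t · J_2(-2)) = e^(-2t)·(I + t·N), where N is the 2×2 nilpotent shift.
  For a 1×1 block at λ = -2: exp(t · [-2]) = [e^(-2t)].

After assembling e^{tJ} and conjugating by P, we get:

e^{tB} =
  [t*exp(-2*t) + exp(-2*t), t*exp(-2*t), 2*t*exp(-2*t)]
  [-t*exp(-2*t), -t*exp(-2*t) + exp(-2*t), -2*t*exp(-2*t)]
  [0, 0, exp(-2*t)]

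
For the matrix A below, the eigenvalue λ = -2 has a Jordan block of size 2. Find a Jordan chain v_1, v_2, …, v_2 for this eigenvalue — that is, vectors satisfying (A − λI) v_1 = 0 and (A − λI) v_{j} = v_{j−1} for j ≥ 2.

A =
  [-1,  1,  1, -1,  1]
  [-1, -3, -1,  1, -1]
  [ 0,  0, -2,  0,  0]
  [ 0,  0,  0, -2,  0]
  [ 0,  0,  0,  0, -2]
A Jordan chain for λ = -2 of length 2:
v_1 = (1, -1, 0, 0, 0)ᵀ
v_2 = (1, 0, 0, 0, 0)ᵀ

Let N = A − (-2)·I. We want v_2 with N^2 v_2 = 0 but N^1 v_2 ≠ 0; then v_{j-1} := N · v_j for j = 2, …, 2.

Pick v_2 = (1, 0, 0, 0, 0)ᵀ.
Then v_1 = N · v_2 = (1, -1, 0, 0, 0)ᵀ.

Sanity check: (A − (-2)·I) v_1 = (0, 0, 0, 0, 0)ᵀ = 0. ✓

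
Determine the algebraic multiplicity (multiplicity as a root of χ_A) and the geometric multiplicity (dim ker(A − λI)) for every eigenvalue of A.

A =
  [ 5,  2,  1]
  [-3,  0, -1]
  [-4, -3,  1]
λ = 2: alg = 3, geom = 1

Step 1 — factor the characteristic polynomial to read off the algebraic multiplicities:
  χ_A(x) = (x - 2)^3

Step 2 — compute geometric multiplicities via the rank-nullity identity g(λ) = n − rank(A − λI):
  rank(A − (2)·I) = 2, so dim ker(A − (2)·I) = n − 2 = 1

Summary:
  λ = 2: algebraic multiplicity = 3, geometric multiplicity = 1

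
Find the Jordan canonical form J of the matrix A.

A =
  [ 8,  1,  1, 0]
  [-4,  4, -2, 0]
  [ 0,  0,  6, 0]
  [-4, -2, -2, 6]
J_2(6) ⊕ J_1(6) ⊕ J_1(6)

The characteristic polynomial is
  det(x·I − A) = x^4 - 24*x^3 + 216*x^2 - 864*x + 1296 = (x - 6)^4

Eigenvalues and multiplicities (the geometric multiplicity of λ is n − rank(A − λI), which equals the number of Jordan blocks for λ):
  λ = 6: algebraic multiplicity = 4, geometric multiplicity = 3

Determining the block sizes for each eigenvalue:
  λ = 6: 3 blocks summing to 4 forces exactly one block of size 2 and the rest size 1 → block sizes [2, 1, 1]

Assembling the blocks gives a Jordan form
J =
  [6, 1, 0, 0]
  [0, 6, 0, 0]
  [0, 0, 6, 0]
  [0, 0, 0, 6]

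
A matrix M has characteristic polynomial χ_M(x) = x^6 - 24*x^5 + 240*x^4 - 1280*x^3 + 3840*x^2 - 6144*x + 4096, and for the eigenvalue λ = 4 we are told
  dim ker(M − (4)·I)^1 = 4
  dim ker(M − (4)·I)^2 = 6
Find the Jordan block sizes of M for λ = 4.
Block sizes for λ = 4: [2, 2, 1, 1]

From the dimensions of kernels of powers, the number of Jordan blocks of size at least j is d_j − d_{j−1} where d_j = dim ker(N^j) (with d_0 = 0). Computing the differences gives [4, 2].
The number of blocks of size exactly k is (#blocks of size ≥ k) − (#blocks of size ≥ k + 1), so the partition is: 2 block(s) of size 1, 2 block(s) of size 2.
In nonincreasing order the block sizes are [2, 2, 1, 1].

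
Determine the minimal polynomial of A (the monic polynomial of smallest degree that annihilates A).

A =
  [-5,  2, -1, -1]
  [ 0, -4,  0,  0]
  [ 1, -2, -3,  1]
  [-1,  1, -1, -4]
x^3 + 12*x^2 + 48*x + 64

The characteristic polynomial is χ_A(x) = (x + 4)^4, so the eigenvalues are known. The minimal polynomial is
  m_A(x) = Π_λ (x − λ)^{k_λ}
where k_λ is the size of the *largest* Jordan block for λ (equivalently, the smallest k with (A − λI)^k v = 0 for every generalised eigenvector v of λ).

  λ = -4: largest Jordan block has size 3, contributing (x + 4)^3

So m_A(x) = (x + 4)^3 = x^3 + 12*x^2 + 48*x + 64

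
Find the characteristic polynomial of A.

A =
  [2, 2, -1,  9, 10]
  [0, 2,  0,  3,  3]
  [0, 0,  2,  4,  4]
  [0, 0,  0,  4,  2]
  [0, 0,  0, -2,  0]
x^5 - 10*x^4 + 40*x^3 - 80*x^2 + 80*x - 32

Expanding det(x·I − A) (e.g. by cofactor expansion or by noting that A is similar to its Jordan form J, which has the same characteristic polynomial as A) gives
  χ_A(x) = x^5 - 10*x^4 + 40*x^3 - 80*x^2 + 80*x - 32
which factors as (x - 2)^5. The eigenvalues (with algebraic multiplicities) are λ = 2 with multiplicity 5.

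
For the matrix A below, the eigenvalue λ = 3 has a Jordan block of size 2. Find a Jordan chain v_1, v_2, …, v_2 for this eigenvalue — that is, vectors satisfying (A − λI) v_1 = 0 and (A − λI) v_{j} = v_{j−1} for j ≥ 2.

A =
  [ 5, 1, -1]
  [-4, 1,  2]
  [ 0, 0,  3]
A Jordan chain for λ = 3 of length 2:
v_1 = (2, -4, 0)ᵀ
v_2 = (1, 0, 0)ᵀ

Let N = A − (3)·I. We want v_2 with N^2 v_2 = 0 but N^1 v_2 ≠ 0; then v_{j-1} := N · v_j for j = 2, …, 2.

Pick v_2 = (1, 0, 0)ᵀ.
Then v_1 = N · v_2 = (2, -4, 0)ᵀ.

Sanity check: (A − (3)·I) v_1 = (0, 0, 0)ᵀ = 0. ✓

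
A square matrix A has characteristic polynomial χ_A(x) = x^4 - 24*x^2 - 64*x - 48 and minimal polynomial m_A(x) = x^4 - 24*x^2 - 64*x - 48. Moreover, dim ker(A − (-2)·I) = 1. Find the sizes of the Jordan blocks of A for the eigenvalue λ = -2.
Block sizes for λ = -2: [3]

Step 1 — from the characteristic polynomial, algebraic multiplicity of λ = -2 is 3. From dim ker(A − (-2)·I) = 1, there are exactly 1 Jordan blocks for λ = -2.
Step 2 — from the minimal polynomial, the factor (x + 2)^3 tells us the largest block for λ = -2 has size 3.
Step 3 — with total size 3, 1 blocks, and largest block 3, the block sizes (in nonincreasing order) are [3].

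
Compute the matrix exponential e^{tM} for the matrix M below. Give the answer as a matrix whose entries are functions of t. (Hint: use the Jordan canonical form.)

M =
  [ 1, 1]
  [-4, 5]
e^{tM} =
  [-2*t*exp(3*t) + exp(3*t), t*exp(3*t)]
  [-4*t*exp(3*t), 2*t*exp(3*t) + exp(3*t)]

Strategy: write M = P · J · P⁻¹ where J is a Jordan canonical form, so e^{tM} = P · e^{tJ} · P⁻¹, and e^{tJ} can be computed block-by-block.

M has Jordan form
J =
  [3, 1]
  [0, 3]
(up to reordering of blocks).

Per-block formulas:
  For a 2×2 Jordan block J_2(3): exp(t · J_2(3)) = e^(3t)·(I + t·N), where N is the 2×2 nilpotent shift.

After assembling e^{tJ} and conjugating by P, we get:

e^{tM} =
  [-2*t*exp(3*t) + exp(3*t), t*exp(3*t)]
  [-4*t*exp(3*t), 2*t*exp(3*t) + exp(3*t)]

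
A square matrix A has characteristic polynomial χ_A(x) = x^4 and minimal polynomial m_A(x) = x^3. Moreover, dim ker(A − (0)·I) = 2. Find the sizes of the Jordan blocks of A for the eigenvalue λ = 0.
Block sizes for λ = 0: [3, 1]

Step 1 — from the characteristic polynomial, algebraic multiplicity of λ = 0 is 4. From dim ker(A − (0)·I) = 2, there are exactly 2 Jordan blocks for λ = 0.
Step 2 — from the minimal polynomial, the factor (x − 0)^3 tells us the largest block for λ = 0 has size 3.
Step 3 — with total size 4, 2 blocks, and largest block 3, the block sizes (in nonincreasing order) are [3, 1].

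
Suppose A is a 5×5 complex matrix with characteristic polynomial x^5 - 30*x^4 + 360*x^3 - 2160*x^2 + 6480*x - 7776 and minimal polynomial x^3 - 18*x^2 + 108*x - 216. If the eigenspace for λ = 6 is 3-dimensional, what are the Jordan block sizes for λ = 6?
Block sizes for λ = 6: [3, 1, 1]

Step 1 — from the characteristic polynomial, algebraic multiplicity of λ = 6 is 5. From dim ker(A − (6)·I) = 3, there are exactly 3 Jordan blocks for λ = 6.
Step 2 — from the minimal polynomial, the factor (x − 6)^3 tells us the largest block for λ = 6 has size 3.
Step 3 — with total size 5, 3 blocks, and largest block 3, the block sizes (in nonincreasing order) are [3, 1, 1].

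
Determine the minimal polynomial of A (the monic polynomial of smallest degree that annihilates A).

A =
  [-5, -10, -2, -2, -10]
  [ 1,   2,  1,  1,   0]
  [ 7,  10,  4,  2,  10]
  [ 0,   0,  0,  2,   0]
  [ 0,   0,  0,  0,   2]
x^3 - x^2 - 8*x + 12

The characteristic polynomial is χ_A(x) = (x - 2)^4*(x + 3), so the eigenvalues are known. The minimal polynomial is
  m_A(x) = Π_λ (x − λ)^{k_λ}
where k_λ is the size of the *largest* Jordan block for λ (equivalently, the smallest k with (A − λI)^k v = 0 for every generalised eigenvector v of λ).

  λ = -3: largest Jordan block has size 1, contributing (x + 3)
  λ = 2: largest Jordan block has size 2, contributing (x − 2)^2

So m_A(x) = (x - 2)^2*(x + 3) = x^3 - x^2 - 8*x + 12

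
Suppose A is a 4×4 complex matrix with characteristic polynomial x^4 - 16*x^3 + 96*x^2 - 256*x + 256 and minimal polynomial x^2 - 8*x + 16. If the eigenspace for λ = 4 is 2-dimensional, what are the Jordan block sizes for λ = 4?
Block sizes for λ = 4: [2, 2]

Step 1 — from the characteristic polynomial, algebraic multiplicity of λ = 4 is 4. From dim ker(A − (4)·I) = 2, there are exactly 2 Jordan blocks for λ = 4.
Step 2 — from the minimal polynomial, the factor (x − 4)^2 tells us the largest block for λ = 4 has size 2.
Step 3 — with total size 4, 2 blocks, and largest block 2, the block sizes (in nonincreasing order) are [2, 2].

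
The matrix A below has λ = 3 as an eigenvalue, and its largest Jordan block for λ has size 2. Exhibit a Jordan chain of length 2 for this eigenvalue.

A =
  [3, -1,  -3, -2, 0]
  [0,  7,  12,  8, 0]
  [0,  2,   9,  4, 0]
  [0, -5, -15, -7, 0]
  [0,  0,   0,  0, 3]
A Jordan chain for λ = 3 of length 2:
v_1 = (-1, 4, 2, -5, 0)ᵀ
v_2 = (0, 1, 0, 0, 0)ᵀ

Let N = A − (3)·I. We want v_2 with N^2 v_2 = 0 but N^1 v_2 ≠ 0; then v_{j-1} := N · v_j for j = 2, …, 2.

Pick v_2 = (0, 1, 0, 0, 0)ᵀ.
Then v_1 = N · v_2 = (-1, 4, 2, -5, 0)ᵀ.

Sanity check: (A − (3)·I) v_1 = (0, 0, 0, 0, 0)ᵀ = 0. ✓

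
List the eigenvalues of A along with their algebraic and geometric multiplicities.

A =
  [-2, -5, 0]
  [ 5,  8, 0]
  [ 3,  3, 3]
λ = 3: alg = 3, geom = 2

Step 1 — factor the characteristic polynomial to read off the algebraic multiplicities:
  χ_A(x) = (x - 3)^3

Step 2 — compute geometric multiplicities via the rank-nullity identity g(λ) = n − rank(A − λI):
  rank(A − (3)·I) = 1, so dim ker(A − (3)·I) = n − 1 = 2

Summary:
  λ = 3: algebraic multiplicity = 3, geometric multiplicity = 2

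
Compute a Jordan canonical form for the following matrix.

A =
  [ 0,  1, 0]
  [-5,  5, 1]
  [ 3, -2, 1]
J_3(2)

The characteristic polynomial is
  det(x·I − A) = x^3 - 6*x^2 + 12*x - 8 = (x - 2)^3

Eigenvalues and multiplicities (the geometric multiplicity of λ is n − rank(A − λI), which equals the number of Jordan blocks for λ):
  λ = 2: algebraic multiplicity = 3, geometric multiplicity = 1

Determining the block sizes for each eigenvalue:
  λ = 2: one block (gm = 1), so the single block has size am = 3 → block sizes [3]

Assembling the blocks gives a Jordan form
J =
  [2, 1, 0]
  [0, 2, 1]
  [0, 0, 2]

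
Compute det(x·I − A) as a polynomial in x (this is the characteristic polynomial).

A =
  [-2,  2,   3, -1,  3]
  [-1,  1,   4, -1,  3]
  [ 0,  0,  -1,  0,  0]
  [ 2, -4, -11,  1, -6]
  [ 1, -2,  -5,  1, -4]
x^5 + 5*x^4 + 10*x^3 + 10*x^2 + 5*x + 1

Expanding det(x·I − A) (e.g. by cofactor expansion or by noting that A is similar to its Jordan form J, which has the same characteristic polynomial as A) gives
  χ_A(x) = x^5 + 5*x^4 + 10*x^3 + 10*x^2 + 5*x + 1
which factors as (x + 1)^5. The eigenvalues (with algebraic multiplicities) are λ = -1 with multiplicity 5.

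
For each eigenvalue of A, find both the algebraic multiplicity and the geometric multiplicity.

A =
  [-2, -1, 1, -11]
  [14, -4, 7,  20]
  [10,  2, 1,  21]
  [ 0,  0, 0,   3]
λ = -4: alg = 2, geom = 1; λ = 3: alg = 2, geom = 1

Step 1 — factor the characteristic polynomial to read off the algebraic multiplicities:
  χ_A(x) = (x - 3)^2*(x + 4)^2

Step 2 — compute geometric multiplicities via the rank-nullity identity g(λ) = n − rank(A − λI):
  rank(A − (-4)·I) = 3, so dim ker(A − (-4)·I) = n − 3 = 1
  rank(A − (3)·I) = 3, so dim ker(A − (3)·I) = n − 3 = 1

Summary:
  λ = -4: algebraic multiplicity = 2, geometric multiplicity = 1
  λ = 3: algebraic multiplicity = 2, geometric multiplicity = 1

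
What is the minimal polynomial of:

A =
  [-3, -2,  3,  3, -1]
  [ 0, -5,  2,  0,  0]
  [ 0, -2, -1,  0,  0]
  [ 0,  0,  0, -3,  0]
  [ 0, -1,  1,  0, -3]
x^3 + 9*x^2 + 27*x + 27

The characteristic polynomial is χ_A(x) = (x + 3)^5, so the eigenvalues are known. The minimal polynomial is
  m_A(x) = Π_λ (x − λ)^{k_λ}
where k_λ is the size of the *largest* Jordan block for λ (equivalently, the smallest k with (A − λI)^k v = 0 for every generalised eigenvector v of λ).

  λ = -3: largest Jordan block has size 3, contributing (x + 3)^3

So m_A(x) = (x + 3)^3 = x^3 + 9*x^2 + 27*x + 27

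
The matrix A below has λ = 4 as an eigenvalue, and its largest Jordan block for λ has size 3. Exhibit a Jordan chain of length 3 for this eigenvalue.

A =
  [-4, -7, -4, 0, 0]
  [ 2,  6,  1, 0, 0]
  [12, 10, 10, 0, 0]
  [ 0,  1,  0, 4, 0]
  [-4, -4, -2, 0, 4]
A Jordan chain for λ = 4 of length 3:
v_1 = (2, 0, -4, 2, 0)ᵀ
v_2 = (-8, 2, 12, 0, -4)ᵀ
v_3 = (1, 0, 0, 0, 0)ᵀ

Let N = A − (4)·I. We want v_3 with N^3 v_3 = 0 but N^2 v_3 ≠ 0; then v_{j-1} := N · v_j for j = 3, …, 2.

Pick v_3 = (1, 0, 0, 0, 0)ᵀ.
Then v_2 = N · v_3 = (-8, 2, 12, 0, -4)ᵀ.
Then v_1 = N · v_2 = (2, 0, -4, 2, 0)ᵀ.

Sanity check: (A − (4)·I) v_1 = (0, 0, 0, 0, 0)ᵀ = 0. ✓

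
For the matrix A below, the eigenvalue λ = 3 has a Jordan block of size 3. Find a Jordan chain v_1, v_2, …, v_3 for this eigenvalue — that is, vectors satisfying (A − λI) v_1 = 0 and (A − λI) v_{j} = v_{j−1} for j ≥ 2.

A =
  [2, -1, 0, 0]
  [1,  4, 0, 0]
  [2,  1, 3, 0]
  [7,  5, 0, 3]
A Jordan chain for λ = 3 of length 3:
v_1 = (0, 0, -1, -2)ᵀ
v_2 = (-1, 1, 2, 7)ᵀ
v_3 = (1, 0, 0, 0)ᵀ

Let N = A − (3)·I. We want v_3 with N^3 v_3 = 0 but N^2 v_3 ≠ 0; then v_{j-1} := N · v_j for j = 3, …, 2.

Pick v_3 = (1, 0, 0, 0)ᵀ.
Then v_2 = N · v_3 = (-1, 1, 2, 7)ᵀ.
Then v_1 = N · v_2 = (0, 0, -1, -2)ᵀ.

Sanity check: (A − (3)·I) v_1 = (0, 0, 0, 0)ᵀ = 0. ✓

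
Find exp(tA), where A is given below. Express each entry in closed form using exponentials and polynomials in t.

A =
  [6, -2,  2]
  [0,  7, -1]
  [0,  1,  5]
e^{tA} =
  [exp(6*t), -2*t*exp(6*t), 2*t*exp(6*t)]
  [0, t*exp(6*t) + exp(6*t), -t*exp(6*t)]
  [0, t*exp(6*t), -t*exp(6*t) + exp(6*t)]

Strategy: write A = P · J · P⁻¹ where J is a Jordan canonical form, so e^{tA} = P · e^{tJ} · P⁻¹, and e^{tJ} can be computed block-by-block.

A has Jordan form
J =
  [6, 1, 0]
  [0, 6, 0]
  [0, 0, 6]
(up to reordering of blocks).

Per-block formulas:
  For a 2×2 Jordan block J_2(6): exp(t · J_2(6)) = e^(6t)·(I + t·N), where N is the 2×2 nilpotent shift.
  For a 1×1 block at λ = 6: exp(t · [6]) = [e^(6t)].

After assembling e^{tJ} and conjugating by P, we get:

e^{tA} =
  [exp(6*t), -2*t*exp(6*t), 2*t*exp(6*t)]
  [0, t*exp(6*t) + exp(6*t), -t*exp(6*t)]
  [0, t*exp(6*t), -t*exp(6*t) + exp(6*t)]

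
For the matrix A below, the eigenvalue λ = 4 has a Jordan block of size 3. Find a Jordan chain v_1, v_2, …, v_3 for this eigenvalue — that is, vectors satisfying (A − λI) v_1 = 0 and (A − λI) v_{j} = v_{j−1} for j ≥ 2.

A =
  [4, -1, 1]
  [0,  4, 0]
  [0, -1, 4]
A Jordan chain for λ = 4 of length 3:
v_1 = (-1, 0, 0)ᵀ
v_2 = (-1, 0, -1)ᵀ
v_3 = (0, 1, 0)ᵀ

Let N = A − (4)·I. We want v_3 with N^3 v_3 = 0 but N^2 v_3 ≠ 0; then v_{j-1} := N · v_j for j = 3, …, 2.

Pick v_3 = (0, 1, 0)ᵀ.
Then v_2 = N · v_3 = (-1, 0, -1)ᵀ.
Then v_1 = N · v_2 = (-1, 0, 0)ᵀ.

Sanity check: (A − (4)·I) v_1 = (0, 0, 0)ᵀ = 0. ✓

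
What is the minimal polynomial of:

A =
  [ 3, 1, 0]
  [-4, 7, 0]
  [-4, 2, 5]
x^2 - 10*x + 25

The characteristic polynomial is χ_A(x) = (x - 5)^3, so the eigenvalues are known. The minimal polynomial is
  m_A(x) = Π_λ (x − λ)^{k_λ}
where k_λ is the size of the *largest* Jordan block for λ (equivalently, the smallest k with (A − λI)^k v = 0 for every generalised eigenvector v of λ).

  λ = 5: largest Jordan block has size 2, contributing (x − 5)^2

So m_A(x) = (x - 5)^2 = x^2 - 10*x + 25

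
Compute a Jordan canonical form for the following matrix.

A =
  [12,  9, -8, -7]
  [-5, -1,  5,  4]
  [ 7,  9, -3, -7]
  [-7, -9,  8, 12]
J_3(5) ⊕ J_1(5)

The characteristic polynomial is
  det(x·I − A) = x^4 - 20*x^3 + 150*x^2 - 500*x + 625 = (x - 5)^4

Eigenvalues and multiplicities (the geometric multiplicity of λ is n − rank(A − λI), which equals the number of Jordan blocks for λ):
  λ = 5: algebraic multiplicity = 4, geometric multiplicity = 2

Determining the block sizes for each eigenvalue:
  λ = 5: with am = 4 and gm = 2, the partition is not yet determined (e.g. several partitions of 4 into 2 parts exist). Let N = A − (5)·I. Computing rank(N^1) = 2, rank(N^2) = 1, rank(N^3) = 0; the number of blocks of size ≥ j is rank(N^{j−1}) − rank(N^j), giving [2, 1, 1]. So we have 1 block(s) of size 3, 1 block(s) of size 1 → block sizes [3, 1]

Assembling the blocks gives a Jordan form
J =
  [5, 1, 0, 0]
  [0, 5, 1, 0]
  [0, 0, 5, 0]
  [0, 0, 0, 5]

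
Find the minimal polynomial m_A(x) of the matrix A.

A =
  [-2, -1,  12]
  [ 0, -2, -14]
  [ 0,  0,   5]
x^3 - x^2 - 16*x - 20

The characteristic polynomial is χ_A(x) = (x - 5)*(x + 2)^2, so the eigenvalues are known. The minimal polynomial is
  m_A(x) = Π_λ (x − λ)^{k_λ}
where k_λ is the size of the *largest* Jordan block for λ (equivalently, the smallest k with (A − λI)^k v = 0 for every generalised eigenvector v of λ).

  λ = -2: largest Jordan block has size 2, contributing (x + 2)^2
  λ = 5: largest Jordan block has size 1, contributing (x − 5)

So m_A(x) = (x - 5)*(x + 2)^2 = x^3 - x^2 - 16*x - 20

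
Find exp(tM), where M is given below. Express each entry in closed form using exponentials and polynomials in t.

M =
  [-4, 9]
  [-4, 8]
e^{tM} =
  [-6*t*exp(2*t) + exp(2*t), 9*t*exp(2*t)]
  [-4*t*exp(2*t), 6*t*exp(2*t) + exp(2*t)]

Strategy: write M = P · J · P⁻¹ where J is a Jordan canonical form, so e^{tM} = P · e^{tJ} · P⁻¹, and e^{tJ} can be computed block-by-block.

M has Jordan form
J =
  [2, 1]
  [0, 2]
(up to reordering of blocks).

Per-block formulas:
  For a 2×2 Jordan block J_2(2): exp(t · J_2(2)) = e^(2t)·(I + t·N), where N is the 2×2 nilpotent shift.

After assembling e^{tJ} and conjugating by P, we get:

e^{tM} =
  [-6*t*exp(2*t) + exp(2*t), 9*t*exp(2*t)]
  [-4*t*exp(2*t), 6*t*exp(2*t) + exp(2*t)]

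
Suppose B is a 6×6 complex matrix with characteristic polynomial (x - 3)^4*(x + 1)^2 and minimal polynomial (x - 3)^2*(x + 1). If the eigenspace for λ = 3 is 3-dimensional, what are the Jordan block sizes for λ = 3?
Block sizes for λ = 3: [2, 1, 1]

Step 1 — from the characteristic polynomial, algebraic multiplicity of λ = 3 is 4. From dim ker(B − (3)·I) = 3, there are exactly 3 Jordan blocks for λ = 3.
Step 2 — from the minimal polynomial, the factor (x − 3)^2 tells us the largest block for λ = 3 has size 2.
Step 3 — with total size 4, 3 blocks, and largest block 2, the block sizes (in nonincreasing order) are [2, 1, 1].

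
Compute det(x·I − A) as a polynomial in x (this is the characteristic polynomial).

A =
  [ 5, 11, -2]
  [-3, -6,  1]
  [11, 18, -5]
x^3 + 6*x^2 + 12*x + 8

Expanding det(x·I − A) (e.g. by cofactor expansion or by noting that A is similar to its Jordan form J, which has the same characteristic polynomial as A) gives
  χ_A(x) = x^3 + 6*x^2 + 12*x + 8
which factors as (x + 2)^3. The eigenvalues (with algebraic multiplicities) are λ = -2 with multiplicity 3.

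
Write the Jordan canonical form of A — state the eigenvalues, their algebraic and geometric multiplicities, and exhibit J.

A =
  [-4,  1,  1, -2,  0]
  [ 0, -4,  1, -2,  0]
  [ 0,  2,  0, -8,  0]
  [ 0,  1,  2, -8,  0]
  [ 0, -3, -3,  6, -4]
J_3(-4) ⊕ J_1(-4) ⊕ J_1(-4)

The characteristic polynomial is
  det(x·I − A) = x^5 + 20*x^4 + 160*x^3 + 640*x^2 + 1280*x + 1024 = (x + 4)^5

Eigenvalues and multiplicities (the geometric multiplicity of λ is n − rank(A − λI), which equals the number of Jordan blocks for λ):
  λ = -4: algebraic multiplicity = 5, geometric multiplicity = 3

Determining the block sizes for each eigenvalue:
  λ = -4: with am = 5 and gm = 3, the partition is not yet determined (e.g. several partitions of 5 into 3 parts exist). Let N = A − (-4)·I. Computing rank(N^1) = 2, rank(N^2) = 1, rank(N^3) = 0; the number of blocks of size ≥ j is rank(N^{j−1}) − rank(N^j), giving [3, 1, 1]. So we have 1 block(s) of size 3, 2 block(s) of size 1 → block sizes [3, 1, 1]

Assembling the blocks gives a Jordan form
J =
  [-4,  1,  0,  0,  0]
  [ 0, -4,  1,  0,  0]
  [ 0,  0, -4,  0,  0]
  [ 0,  0,  0, -4,  0]
  [ 0,  0,  0,  0, -4]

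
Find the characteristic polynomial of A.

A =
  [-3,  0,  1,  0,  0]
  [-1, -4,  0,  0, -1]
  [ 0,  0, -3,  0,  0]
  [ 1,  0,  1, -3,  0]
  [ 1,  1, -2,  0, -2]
x^5 + 15*x^4 + 90*x^3 + 270*x^2 + 405*x + 243

Expanding det(x·I − A) (e.g. by cofactor expansion or by noting that A is similar to its Jordan form J, which has the same characteristic polynomial as A) gives
  χ_A(x) = x^5 + 15*x^4 + 90*x^3 + 270*x^2 + 405*x + 243
which factors as (x + 3)^5. The eigenvalues (with algebraic multiplicities) are λ = -3 with multiplicity 5.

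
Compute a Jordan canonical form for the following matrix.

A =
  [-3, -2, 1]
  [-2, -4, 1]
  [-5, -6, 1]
J_3(-2)

The characteristic polynomial is
  det(x·I − A) = x^3 + 6*x^2 + 12*x + 8 = (x + 2)^3

Eigenvalues and multiplicities (the geometric multiplicity of λ is n − rank(A − λI), which equals the number of Jordan blocks for λ):
  λ = -2: algebraic multiplicity = 3, geometric multiplicity = 1

Determining the block sizes for each eigenvalue:
  λ = -2: one block (gm = 1), so the single block has size am = 3 → block sizes [3]

Assembling the blocks gives a Jordan form
J =
  [-2,  1,  0]
  [ 0, -2,  1]
  [ 0,  0, -2]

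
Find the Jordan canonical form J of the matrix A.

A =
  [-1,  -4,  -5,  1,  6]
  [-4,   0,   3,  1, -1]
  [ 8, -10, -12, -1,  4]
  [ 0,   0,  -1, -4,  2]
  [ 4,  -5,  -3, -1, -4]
J_2(-5) ⊕ J_2(-5) ⊕ J_1(-1)

The characteristic polynomial is
  det(x·I − A) = x^5 + 21*x^4 + 170*x^3 + 650*x^2 + 1125*x + 625 = (x + 1)*(x + 5)^4

Eigenvalues and multiplicities (the geometric multiplicity of λ is n − rank(A − λI), which equals the number of Jordan blocks for λ):
  λ = -5: algebraic multiplicity = 4, geometric multiplicity = 2
  λ = -1: algebraic multiplicity = 1, geometric multiplicity = 1

Determining the block sizes for each eigenvalue:
  λ = -5: with am = 4 and gm = 2, the partition is not yet determined (e.g. several partitions of 4 into 2 parts exist). Let N = A − (-5)·I. Computing rank(N^1) = 3, rank(N^2) = 1; the number of blocks of size ≥ j is rank(N^{j−1}) − rank(N^j), giving [2, 2]. So we have 2 block(s) of size 2 → block sizes [2, 2]
  λ = -1: one block (gm = 1), so the single block has size am = 1 → block sizes [1]

Assembling the blocks gives a Jordan form
J =
  [-5,  1,  0,  0,  0]
  [ 0, -5,  0,  0,  0]
  [ 0,  0, -5,  1,  0]
  [ 0,  0,  0, -5,  0]
  [ 0,  0,  0,  0, -1]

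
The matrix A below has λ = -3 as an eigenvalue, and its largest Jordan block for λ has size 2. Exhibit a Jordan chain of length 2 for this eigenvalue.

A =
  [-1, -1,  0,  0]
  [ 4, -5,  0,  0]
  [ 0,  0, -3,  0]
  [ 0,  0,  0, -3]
A Jordan chain for λ = -3 of length 2:
v_1 = (2, 4, 0, 0)ᵀ
v_2 = (1, 0, 0, 0)ᵀ

Let N = A − (-3)·I. We want v_2 with N^2 v_2 = 0 but N^1 v_2 ≠ 0; then v_{j-1} := N · v_j for j = 2, …, 2.

Pick v_2 = (1, 0, 0, 0)ᵀ.
Then v_1 = N · v_2 = (2, 4, 0, 0)ᵀ.

Sanity check: (A − (-3)·I) v_1 = (0, 0, 0, 0)ᵀ = 0. ✓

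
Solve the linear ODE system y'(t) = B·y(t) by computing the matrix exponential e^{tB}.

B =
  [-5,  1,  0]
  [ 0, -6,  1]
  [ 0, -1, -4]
e^{tB} =
  [exp(-5*t), -t^2*exp(-5*t)/2 + t*exp(-5*t), t^2*exp(-5*t)/2]
  [0, -t*exp(-5*t) + exp(-5*t), t*exp(-5*t)]
  [0, -t*exp(-5*t), t*exp(-5*t) + exp(-5*t)]

Strategy: write B = P · J · P⁻¹ where J is a Jordan canonical form, so e^{tB} = P · e^{tJ} · P⁻¹, and e^{tJ} can be computed block-by-block.

B has Jordan form
J =
  [-5,  1,  0]
  [ 0, -5,  1]
  [ 0,  0, -5]
(up to reordering of blocks).

Per-block formulas:
  For a 3×3 Jordan block J_3(-5): exp(t · J_3(-5)) = e^(-5t)·(I + t·N + (t^2/2)·N^2), where N is the 3×3 nilpotent shift.

After assembling e^{tJ} and conjugating by P, we get:

e^{tB} =
  [exp(-5*t), -t^2*exp(-5*t)/2 + t*exp(-5*t), t^2*exp(-5*t)/2]
  [0, -t*exp(-5*t) + exp(-5*t), t*exp(-5*t)]
  [0, -t*exp(-5*t), t*exp(-5*t) + exp(-5*t)]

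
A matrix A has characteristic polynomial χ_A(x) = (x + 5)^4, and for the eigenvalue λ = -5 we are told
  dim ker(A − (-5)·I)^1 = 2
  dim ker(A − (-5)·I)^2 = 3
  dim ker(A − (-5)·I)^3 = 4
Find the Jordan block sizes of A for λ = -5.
Block sizes for λ = -5: [3, 1]

From the dimensions of kernels of powers, the number of Jordan blocks of size at least j is d_j − d_{j−1} where d_j = dim ker(N^j) (with d_0 = 0). Computing the differences gives [2, 1, 1].
The number of blocks of size exactly k is (#blocks of size ≥ k) − (#blocks of size ≥ k + 1), so the partition is: 1 block(s) of size 1, 1 block(s) of size 3.
In nonincreasing order the block sizes are [3, 1].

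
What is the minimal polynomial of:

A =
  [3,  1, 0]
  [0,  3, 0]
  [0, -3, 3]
x^2 - 6*x + 9

The characteristic polynomial is χ_A(x) = (x - 3)^3, so the eigenvalues are known. The minimal polynomial is
  m_A(x) = Π_λ (x − λ)^{k_λ}
where k_λ is the size of the *largest* Jordan block for λ (equivalently, the smallest k with (A − λI)^k v = 0 for every generalised eigenvector v of λ).

  λ = 3: largest Jordan block has size 2, contributing (x − 3)^2

So m_A(x) = (x - 3)^2 = x^2 - 6*x + 9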